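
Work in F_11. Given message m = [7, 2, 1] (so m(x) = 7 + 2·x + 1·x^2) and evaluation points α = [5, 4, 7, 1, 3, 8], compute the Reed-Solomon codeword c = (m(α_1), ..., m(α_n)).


c = [9, 9, 4, 10, 0, 10]

Message polynomial: m(x) = 7 + 2·x + 1·x^2 (mod 11).
For each evaluation point α_i, compute m(α_i) mod 11:
  α_1 = 5: Horner steps 1 → 7 → 9, so m(5) = 9.
  α_2 = 4: Horner steps 1 → 6 → 9, so m(4) = 9.
  α_3 = 7: Horner steps 1 → 9 → 4, so m(7) = 4.
  α_4 = 1: Horner steps 1 → 3 → 10, so m(1) = 10.
  α_5 = 3: Horner steps 1 → 5 → 0, so m(3) = 0.
  α_6 = 8: Horner steps 1 → 10 → 10, so m(8) = 10.
Codeword c = [9, 9, 4, 10, 0, 10] ∈ F_11^6.


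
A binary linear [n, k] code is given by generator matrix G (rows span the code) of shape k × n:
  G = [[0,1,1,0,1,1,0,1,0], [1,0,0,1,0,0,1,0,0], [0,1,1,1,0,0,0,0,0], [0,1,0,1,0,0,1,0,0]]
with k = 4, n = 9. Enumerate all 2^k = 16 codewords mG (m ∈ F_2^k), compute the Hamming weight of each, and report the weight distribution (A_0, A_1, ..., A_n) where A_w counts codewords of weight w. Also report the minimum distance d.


Weight distribution: A_0 = 1, A_2 = 2, A_3 = 4, A_4 = 2, A_5 = 4, A_6 = 2, A_8 = 1. Minimum distance d = 2.

Enumerate all 2^4 = 16 messages m ∈ F_2^4.
For each, compute codeword c = mG in F_2^9, then tally its weight.
  m = 0000 → c = 000000000, weight = 0.
  m = 1000 → c = 011011010, weight = 5.
  m = 0100 → c = 100100100, weight = 3.
  m = 1100 → c = 111111110, weight = 8.
  m = 0010 → c = 011100000, weight = 3.
  m = 1010 → c = 000111010, weight = 4.
  m = 0110 → c = 111000100, weight = 4.
  m = 1110 → c = 100011110, weight = 5.
  m = 0001 → c = 010100100, weight = 3.
  m = 1001 → c = 001111110, weight = 6.
  m = 0101 → c = 110000000, weight = 2.
  m = 1101 → c = 101011010, weight = 5.
  m = 0011 → c = 001000100, weight = 2.
  m = 1011 → c = 010011110, weight = 5.
  m = 0111 → c = 101100000, weight = 3.
  m = 1111 → c = 110111010, weight = 6.
Tally weights:
  weight 0: 1 codewords.
  weight 2: 2 codewords.
  weight 3: 4 codewords.
  weight 4: 2 codewords.
  weight 5: 4 codewords.
  weight 6: 2 codewords.
  weight 8: 1 codewords.
Minimum distance d = smallest w > 0 with A_w > 0 = 2.
Sanity: Σ A_w = 16 = 2^4 = 16 ✓.


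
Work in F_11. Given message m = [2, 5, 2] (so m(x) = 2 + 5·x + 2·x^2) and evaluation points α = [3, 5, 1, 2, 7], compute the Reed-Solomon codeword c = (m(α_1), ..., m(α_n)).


c = [2, 0, 9, 9, 3]

Message polynomial: m(x) = 2 + 5·x + 2·x^2 (mod 11).
For each evaluation point α_i, compute m(α_i) mod 11:
  α_1 = 3: Horner steps 2 → 0 → 2, so m(3) = 2.
  α_2 = 5: Horner steps 2 → 4 → 0, so m(5) = 0.
  α_3 = 1: Horner steps 2 → 7 → 9, so m(1) = 9.
  α_4 = 2: Horner steps 2 → 9 → 9, so m(2) = 9.
  α_5 = 7: Horner steps 2 → 8 → 3, so m(7) = 3.
Codeword c = [2, 0, 9, 9, 3] ∈ F_11^5.


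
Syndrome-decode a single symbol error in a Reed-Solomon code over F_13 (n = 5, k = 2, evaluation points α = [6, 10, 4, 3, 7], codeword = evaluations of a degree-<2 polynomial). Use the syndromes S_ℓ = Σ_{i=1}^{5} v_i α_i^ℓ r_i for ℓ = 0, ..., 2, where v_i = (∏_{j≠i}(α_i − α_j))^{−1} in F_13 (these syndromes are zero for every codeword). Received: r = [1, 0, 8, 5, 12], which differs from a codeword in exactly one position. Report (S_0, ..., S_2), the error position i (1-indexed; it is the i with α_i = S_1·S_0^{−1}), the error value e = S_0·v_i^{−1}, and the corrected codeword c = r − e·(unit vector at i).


S = (7, 10, 5), error at position 5, error magnitude e = 8, c = [1, 0, 8, 5, 4].

Step 1: column multipliers v_i = (∏_{j≠i}(α_i − α_j))^{−1} mod 13.
  i = 1 (α = 6): (6−10)(6−4)(6−3)(6−7) = (−4)·2·3·(−1) = 24 ≡ 11, so v_1 = 11^{−1} = 6 (mod 13).
  i = 2 (α = 10): (10−6)(10−4)(10−3)(10−7) = 4·6·7·3 = 504 ≡ 10, so v_2 = 10^{−1} = 4 (mod 13).
  i = 3 (α = 4): (4−6)(4−10)(4−3)(4−7) = (−2)·(−6)·1·(−3) = −36 ≡ 3, so v_3 = 3^{−1} = 9 (mod 13).
  i = 4 (α = 3): (3−6)(3−10)(3−4)(3−7) = (−3)·(−7)·(−1)·(−4) = 84 ≡ 6, so v_4 = 6^{−1} = 11 (mod 13).
  i = 5 (α = 7): (7−6)(7−10)(7−4)(7−3) = 1·(−3)·3·4 = −36 ≡ 3, so v_5 = 3^{−1} = 9 (mod 13).
  v = [6, 4, 9, 11, 9].
Step 2: syndromes of r = [1, 0, 8, 5, 12] (all sums mod 13).
  S_0 = Σ v_i r_i = 6·1 + 4·0 + 9·8 + 11·5 + 9·12 = 241 ≡ 7.
  S_1 = Σ v_i α_i r_i = 6·6·1 + 4·10·0 + 9·4·8 + 11·3·5 + 9·7·12 = 1245 ≡ 10.
  α_i^2 mod 13 = [10, 9, 3, 9, 10].
  S_2 = Σ v_i α_i^2 r_i = 6·10·1 + 4·9·0 + 9·3·8 + 11·9·5 + 9·10·12 = 1851 ≡ 5.
  S = (7, 10, 5) ≠ 0, so r is not a codeword (an error is present).
Step 3: locate the error. For a single error e at position i, S_ℓ = v_i·e·α_i^ℓ, so α_err = S_1/S_0.
  S_0^{−1} = 7^{−1} = 2 (mod 13), so α_err = 10·2 = 20 ≡ 7 = α_5. Error position i = 5.
  Consistency check: S_2/S_1 = 5·4 = 20 ≡ 7 = α_err ✓ (single-error assumption holds).
Step 4: error magnitude e = S_0/v_5 = S_0·∏_{j≠5}(α_5 − α_j) = 7·3 = 21 ≡ 8 (mod 13).
Step 5: correct position 5: c_5 = r_5 − e = 12 − 8 ≡ 4 (mod 13). Hence c = [1, 0, 8, 5, 4].
  Check: interpolating c through the α_i gives m(x) = 9 + 3·x (degree < 2) with m(α_i) = c_i for every i, so c is indeed a codeword.


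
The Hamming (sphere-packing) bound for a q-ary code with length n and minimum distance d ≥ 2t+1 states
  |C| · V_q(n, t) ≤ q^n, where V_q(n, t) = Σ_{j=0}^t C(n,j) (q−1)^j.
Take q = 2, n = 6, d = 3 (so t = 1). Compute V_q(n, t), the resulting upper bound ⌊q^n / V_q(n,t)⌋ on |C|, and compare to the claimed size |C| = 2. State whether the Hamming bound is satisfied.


V_q(n, t) = 7, q^n = 64, Hamming bound = 9, |C| = 2 ≤ bound (satisfied).

Step 1: Compute V_q(n, t) = Σ_{j=0}^1 C(n, j) (q−1)^j.
  j = 0: C(6,0)·(1)^0 = 1·1 = 1.
  j = 1: C(6,1)·(1)^1 = 6·1 = 6.
  V_q(n, t) = 1 + 6 = 7.
Step 2: q^n = 2^6 = 64.
Step 3: Hamming bound ⌊q^n / V_q(n,t)⌋ = ⌊64/7⌋ = 9.
Step 4: Compare |C| = 2 to 9: satisfied.
The claimed |C| lies below the Hamming bound.


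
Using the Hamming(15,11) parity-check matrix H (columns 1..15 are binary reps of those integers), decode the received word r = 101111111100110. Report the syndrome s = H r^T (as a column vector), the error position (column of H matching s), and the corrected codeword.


s = (1, 0, 1, 0)^T, error position = 10, corrected codeword c = 101111111000110

Compute s = H r^T mod 2 one row at a time:
  s_1 = 1 + 1 + 1 + 0 + 0 + 1 + 1 + 0 = 5 ≡ 1 (mod 2).
  s_2 = 1 + 1 + 1 + 1 + 0 + 1 + 1 + 0 = 6 ≡ 0 (mod 2).
  s_3 = 0 + 1 + 1 + 1 + 1 + 0 + 1 + 0 = 5 ≡ 1 (mod 2).
  s_4 = 1 + 1 + 1 + 1 + 1 + 0 + 1 + 0 = 6 ≡ 0 (mod 2).
s = (1, 0, 1, 0)^T — this equals column 10 of H (binary 1010), so error is at position 10.
Correct: flip bit 10 of r = 101111111100110 to get c = 101111111000110.


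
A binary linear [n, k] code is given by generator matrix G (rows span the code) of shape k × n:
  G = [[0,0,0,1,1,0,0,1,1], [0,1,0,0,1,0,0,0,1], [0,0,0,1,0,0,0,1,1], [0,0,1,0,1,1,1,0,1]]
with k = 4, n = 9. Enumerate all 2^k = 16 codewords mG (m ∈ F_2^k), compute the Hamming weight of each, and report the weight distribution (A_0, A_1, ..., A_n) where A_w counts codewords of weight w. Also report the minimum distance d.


Weight distribution: A_0 = 1, A_1 = 1, A_2 = 1, A_3 = 3, A_4 = 4, A_5 = 3, A_6 = 1, A_7 = 1, A_8 = 1. Minimum distance d = 1.

Enumerate all 2^4 = 16 messages m ∈ F_2^4.
For each, compute codeword c = mG in F_2^9, then tally its weight.
  m = 0000 → c = 000000000, weight = 0.
  m = 1000 → c = 000110011, weight = 4.
  m = 0100 → c = 010010001, weight = 3.
  m = 1100 → c = 010100010, weight = 3.
  m = 0010 → c = 000100011, weight = 3.
  m = 1010 → c = 000010000, weight = 1.
  m = 0110 → c = 010110010, weight = 4.
  m = 1110 → c = 010000001, weight = 2.
  m = 0001 → c = 001011101, weight = 5.
  m = 1001 → c = 001101110, weight = 5.
  m = 0101 → c = 011001100, weight = 4.
  m = 1101 → c = 011111111, weight = 8.
  m = 0011 → c = 001111110, weight = 6.
  m = 1011 → c = 001001101, weight = 4.
  m = 0111 → c = 011101111, weight = 7.
  m = 1111 → c = 011011100, weight = 5.
Tally weights:
  weight 0: 1 codewords.
  weight 1: 1 codewords.
  weight 2: 1 codewords.
  weight 3: 3 codewords.
  weight 4: 4 codewords.
  weight 5: 3 codewords.
  weight 6: 1 codewords.
  weight 7: 1 codewords.
  weight 8: 1 codewords.
Minimum distance d = smallest w > 0 with A_w > 0 = 1.
Sanity: Σ A_w = 16 = 2^4 = 16 ✓.


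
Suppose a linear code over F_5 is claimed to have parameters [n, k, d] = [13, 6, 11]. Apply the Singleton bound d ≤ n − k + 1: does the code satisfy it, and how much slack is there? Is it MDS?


Singleton RHS = n − k + 1 = 8, slack = -3, bound violated (no such code; not MDS).

Singleton bound: d ≤ n − k + 1.
Here n = 13, k = 6, so n − k + 1 = 8.
Given d = 11, check d ≤ 8: NO.
Slack = (n − k + 1) − d = -3.
The slack is negative: d = 11 exceeds n − k + 1 = 8 by 3, so the Singleton bound is violated and no linear [13, 6, 11]_5 code can exist. In particular it is not MDS (MDS requires d = n − k + 1 exactly).
Description: the claimed parameters are [13, 6, 11]_5; such a code would be impossible (violates the Singleton bound).


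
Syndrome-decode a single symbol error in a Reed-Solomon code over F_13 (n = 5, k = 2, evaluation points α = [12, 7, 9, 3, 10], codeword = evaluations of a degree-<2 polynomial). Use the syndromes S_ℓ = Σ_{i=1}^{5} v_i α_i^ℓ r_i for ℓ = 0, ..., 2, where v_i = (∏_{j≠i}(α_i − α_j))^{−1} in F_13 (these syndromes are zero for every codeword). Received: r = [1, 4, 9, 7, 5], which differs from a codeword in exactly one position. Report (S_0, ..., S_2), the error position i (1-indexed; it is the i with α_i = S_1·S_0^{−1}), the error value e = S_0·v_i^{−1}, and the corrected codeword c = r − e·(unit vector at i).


S = (3, 10, 3), error at position 1, error magnitude e = 4, c = [10, 4, 9, 7, 5].

Step 1: column multipliers v_i = (∏_{j≠i}(α_i − α_j))^{−1} mod 13.
  i = 1 (α = 12): (12−7)(12−9)(12−3)(12−10) = 5·3·9·2 = 270 ≡ 10, so v_1 = 10^{−1} = 4 (mod 13).
  i = 2 (α = 7): (7−12)(7−9)(7−3)(7−10) = (−5)·(−2)·4·(−3) = −120 ≡ 10, so v_2 = 10^{−1} = 4 (mod 13).
  i = 3 (α = 9): (9−12)(9−7)(9−3)(9−10) = (−3)·2·6·(−1) = 36 ≡ 10, so v_3 = 10^{−1} = 4 (mod 13).
  i = 4 (α = 3): (3−12)(3−7)(3−9)(3−10) = (−9)·(−4)·(−6)·(−7) = 1512 ≡ 4, so v_4 = 4^{−1} = 10 (mod 13).
  i = 5 (α = 10): (10−12)(10−7)(10−9)(10−3) = (−2)·3·1·7 = −42 ≡ 10, so v_5 = 10^{−1} = 4 (mod 13).
  v = [4, 4, 4, 10, 4].
Step 2: syndromes of r = [1, 4, 9, 7, 5] (all sums mod 13).
  S_0 = Σ v_i r_i = 4·1 + 4·4 + 4·9 + 10·7 + 4·5 = 146 ≡ 3.
  S_1 = Σ v_i α_i r_i = 4·12·1 + 4·7·4 + 4·9·9 + 10·3·7 + 4·10·5 = 894 ≡ 10.
  α_i^2 mod 13 = [1, 10, 3, 9, 9].
  S_2 = Σ v_i α_i^2 r_i = 4·1·1 + 4·10·4 + 4·3·9 + 10·9·7 + 4·9·5 = 1082 ≡ 3.
  S = (3, 10, 3) ≠ 0, so r is not a codeword (an error is present).
Step 3: locate the error. For a single error e at position i, S_ℓ = v_i·e·α_i^ℓ, so α_err = S_1/S_0.
  S_0^{−1} = 3^{−1} = 9 (mod 13), so α_err = 10·9 = 90 ≡ 12 = α_1. Error position i = 1.
  Consistency check: S_2/S_1 = 3·4 = 12 ≡ 12 = α_err ✓ (single-error assumption holds).
Step 4: error magnitude e = S_0/v_1 = S_0·∏_{j≠1}(α_1 − α_j) = 3·10 = 30 ≡ 4 (mod 13).
Step 5: correct position 1: c_1 = r_1 − e = 1 − 4 ≡ 10 (mod 13). Hence c = [10, 4, 9, 7, 5].
  Check: interpolating c through the α_i gives m(x) = 6 + 9·x (degree < 2) with m(α_i) = c_i for every i, so c is indeed a codeword.


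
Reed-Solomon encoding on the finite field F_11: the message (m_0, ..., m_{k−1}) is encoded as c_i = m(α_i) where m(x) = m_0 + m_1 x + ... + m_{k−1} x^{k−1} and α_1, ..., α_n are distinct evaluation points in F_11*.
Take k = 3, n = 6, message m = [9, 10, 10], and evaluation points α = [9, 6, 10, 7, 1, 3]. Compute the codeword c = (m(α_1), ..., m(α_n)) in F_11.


c = [7, 0, 9, 8, 7, 8]

Message polynomial: m(x) = 9 + 10·x + 10·x^2 (mod 11).
For each evaluation point α_i, compute m(α_i) mod 11:
  α_1 = 9: Horner steps 10 → 1 → 7, so m(9) = 7.
  α_2 = 6: Horner steps 10 → 4 → 0, so m(6) = 0.
  α_3 = 10: Horner steps 10 → 0 → 9, so m(10) = 9.
  α_4 = 7: Horner steps 10 → 3 → 8, so m(7) = 8.
  α_5 = 1: Horner steps 10 → 9 → 7, so m(1) = 7.
  α_6 = 3: Horner steps 10 → 7 → 8, so m(3) = 8.
Codeword c = [7, 0, 9, 8, 7, 8] ∈ F_11^6.


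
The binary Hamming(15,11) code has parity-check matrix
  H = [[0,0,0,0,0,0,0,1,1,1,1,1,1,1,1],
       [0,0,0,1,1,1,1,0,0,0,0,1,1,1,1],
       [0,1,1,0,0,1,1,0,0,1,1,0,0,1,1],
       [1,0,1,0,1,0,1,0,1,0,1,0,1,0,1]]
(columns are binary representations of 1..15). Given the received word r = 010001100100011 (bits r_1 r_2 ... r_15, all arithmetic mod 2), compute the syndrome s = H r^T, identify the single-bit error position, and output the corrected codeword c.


s = (1, 0, 0, 0)^T, error position = 8, corrected codeword c = 010001110100011

Compute s = H r^T mod 2 one row at a time:
  s_1 = 0 + 0 + 1 + 0 + 0 + 0 + 1 + 1 = 3 ≡ 1 (mod 2).
  s_2 = 0 + 0 + 1 + 1 + 0 + 0 + 1 + 1 = 4 ≡ 0 (mod 2).
  s_3 = 1 + 0 + 1 + 1 + 1 + 0 + 1 + 1 = 6 ≡ 0 (mod 2).
  s_4 = 0 + 0 + 0 + 1 + 0 + 0 + 0 + 1 = 2 ≡ 0 (mod 2).
s = (1, 0, 0, 0)^T — this equals column 8 of H (binary 1000), so error is at position 8.
Correct: flip bit 8 of r = 010001100100011 to get c = 010001110100011.


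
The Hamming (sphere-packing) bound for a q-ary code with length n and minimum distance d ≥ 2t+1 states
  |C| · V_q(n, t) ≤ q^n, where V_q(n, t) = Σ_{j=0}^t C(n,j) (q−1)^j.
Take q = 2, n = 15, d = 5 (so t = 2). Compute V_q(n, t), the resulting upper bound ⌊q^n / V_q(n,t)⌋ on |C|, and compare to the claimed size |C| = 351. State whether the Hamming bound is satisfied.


V_q(n, t) = 121, q^n = 32768, Hamming bound = 270, |C| = 351 > bound (violated).

Step 1: Compute V_q(n, t) = Σ_{j=0}^2 C(n, j) (q−1)^j.
  j = 0: C(15,0)·(1)^0 = 1·1 = 1.
  j = 1: C(15,1)·(1)^1 = 15·1 = 15.
  j = 2: C(15,2)·(1)^2 = 105·1 = 105.
  V_q(n, t) = 1 + 15 + 105 = 121.
Step 2: q^n = 2^15 = 32768.
Step 3: Hamming bound ⌊q^n / V_q(n,t)⌋ = ⌊32768/121⌋ = 270.
Step 4: Compare |C| = 351 to 270: violated.
The claimed |C| lies above the Hamming bound, so no 2-ary code of length 15 with d ≥ 5 can have 351 codewords.


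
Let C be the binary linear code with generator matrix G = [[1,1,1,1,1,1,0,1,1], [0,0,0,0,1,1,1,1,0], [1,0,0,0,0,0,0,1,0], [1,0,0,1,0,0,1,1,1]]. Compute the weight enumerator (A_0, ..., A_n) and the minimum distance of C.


Weight distribution: A_0 = 1, A_2 = 1, A_3 = 3, A_4 = 2, A_5 = 4, A_6 = 3, A_7 = 1, A_8 = 1. Minimum distance d = 2.

Enumerate all 2^4 = 16 messages m ∈ F_2^4.
For each, compute codeword c = mG in F_2^9, then tally its weight.
  m = 0000 → c = 000000000, weight = 0.
  m = 1000 → c = 111111011, weight = 8.
  m = 0100 → c = 000011110, weight = 4.
  m = 1100 → c = 111100101, weight = 6.
  m = 0010 → c = 100000010, weight = 2.
  m = 1010 → c = 011111001, weight = 6.
  m = 0110 → c = 100011100, weight = 4.
  m = 1110 → c = 011100111, weight = 6.
  m = 0001 → c = 100100111, weight = 5.
  m = 1001 → c = 011011100, weight = 5.
  m = 0101 → c = 100111001, weight = 5.
  m = 1101 → c = 011000010, weight = 3.
  m = 0011 → c = 000100101, weight = 3.
  m = 1011 → c = 111011110, weight = 7.
  m = 0111 → c = 000111011, weight = 5.
  m = 1111 → c = 111000000, weight = 3.
Tally weights:
  weight 0: 1 codewords.
  weight 2: 1 codewords.
  weight 3: 3 codewords.
  weight 4: 2 codewords.
  weight 5: 4 codewords.
  weight 6: 3 codewords.
  weight 7: 1 codewords.
  weight 8: 1 codewords.
Minimum distance d = smallest w > 0 with A_w > 0 = 2.
Sanity: Σ A_w = 16 = 2^4 = 16 ✓.


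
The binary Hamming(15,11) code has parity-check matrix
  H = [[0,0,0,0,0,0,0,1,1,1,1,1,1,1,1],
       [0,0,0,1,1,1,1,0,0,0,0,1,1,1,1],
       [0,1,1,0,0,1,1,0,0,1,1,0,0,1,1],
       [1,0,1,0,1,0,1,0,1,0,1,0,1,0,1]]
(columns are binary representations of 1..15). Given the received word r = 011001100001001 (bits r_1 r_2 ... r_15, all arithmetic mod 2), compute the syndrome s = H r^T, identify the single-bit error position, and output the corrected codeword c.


s = (0, 0, 1, 1)^T, error position = 3, corrected codeword c = 010001100001001

Compute s = H r^T mod 2 one row at a time:
  s_1 = 0 + 0 + 0 + 0 + 1 + 0 + 0 + 1 = 2 ≡ 0 (mod 2).
  s_2 = 0 + 0 + 1 + 1 + 1 + 0 + 0 + 1 = 4 ≡ 0 (mod 2).
  s_3 = 1 + 1 + 1 + 1 + 0 + 0 + 0 + 1 = 5 ≡ 1 (mod 2).
  s_4 = 0 + 1 + 0 + 1 + 0 + 0 + 0 + 1 = 3 ≡ 1 (mod 2).
s = (0, 0, 1, 1)^T — this equals column 3 of H (binary 0011), so error is at position 3.
Correct: flip bit 3 of r = 011001100001001 to get c = 010001100001001.


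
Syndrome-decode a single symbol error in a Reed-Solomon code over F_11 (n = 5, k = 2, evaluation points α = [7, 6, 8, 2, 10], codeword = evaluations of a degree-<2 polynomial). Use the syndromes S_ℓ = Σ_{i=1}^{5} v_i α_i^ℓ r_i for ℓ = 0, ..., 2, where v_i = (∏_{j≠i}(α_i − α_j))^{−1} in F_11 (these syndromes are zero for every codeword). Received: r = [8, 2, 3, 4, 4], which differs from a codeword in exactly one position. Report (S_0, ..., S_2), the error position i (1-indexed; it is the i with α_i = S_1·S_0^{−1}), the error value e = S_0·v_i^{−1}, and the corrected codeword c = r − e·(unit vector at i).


S = (5, 10, 9), error at position 4, error magnitude e = 4, c = [8, 2, 3, 0, 4].

Step 1: column multipliers v_i = (∏_{j≠i}(α_i − α_j))^{−1} mod 11.
  i = 1 (α = 7): (7−6)(7−8)(7−2)(7−10) = 1·(−1)·5·(−3) = 15 ≡ 4, so v_1 = 4^{−1} = 3 (mod 11).
  i = 2 (α = 6): (6−7)(6−8)(6−2)(6−10) = (−1)·(−2)·4·(−4) = −32 ≡ 1, so v_2 = 1^{−1} = 1 (mod 11).
  i = 3 (α = 8): (8−7)(8−6)(8−2)(8−10) = 1·2·6·(−2) = −24 ≡ 9, so v_3 = 9^{−1} = 5 (mod 11).
  i = 4 (α = 2): (2−7)(2−6)(2−8)(2−10) = (−5)·(−4)·(−6)·(−8) = 960 ≡ 3, so v_4 = 3^{−1} = 4 (mod 11).
  i = 5 (α = 10): (10−7)(10−6)(10−8)(10−2) = 3·4·2·8 = 192 ≡ 5, so v_5 = 5^{−1} = 9 (mod 11).
  v = [3, 1, 5, 4, 9].
Step 2: syndromes of r = [8, 2, 3, 4, 4] (all sums mod 11).
  S_0 = Σ v_i r_i = 3·8 + 1·2 + 5·3 + 4·4 + 9·4 = 93 ≡ 5.
  S_1 = Σ v_i α_i r_i = 3·7·8 + 1·6·2 + 5·8·3 + 4·2·4 + 9·10·4 = 692 ≡ 10.
  α_i^2 mod 11 = [5, 3, 9, 4, 1].
  S_2 = Σ v_i α_i^2 r_i = 3·5·8 + 1·3·2 + 5·9·3 + 4·4·4 + 9·1·4 = 361 ≡ 9.
  S = (5, 10, 9) ≠ 0, so r is not a codeword (an error is present).
Step 3: locate the error. For a single error e at position i, S_ℓ = v_i·e·α_i^ℓ, so α_err = S_1/S_0.
  S_0^{−1} = 5^{−1} = 9 (mod 11), so α_err = 10·9 = 90 ≡ 2 = α_4. Error position i = 4.
  Consistency check: S_2/S_1 = 9·10 = 90 ≡ 2 = α_err ✓ (single-error assumption holds).
Step 4: error magnitude e = S_0/v_4 = S_0·∏_{j≠4}(α_4 − α_j) = 5·3 = 15 ≡ 4 (mod 11).
Step 5: correct position 4: c_4 = r_4 − e = 4 − 4 ≡ 0 (mod 11). Hence c = [8, 2, 3, 0, 4].
  Check: interpolating c through the α_i gives m(x) = 10 + 6·x (degree < 2) with m(α_i) = c_i for every i, so c is indeed a codeword.


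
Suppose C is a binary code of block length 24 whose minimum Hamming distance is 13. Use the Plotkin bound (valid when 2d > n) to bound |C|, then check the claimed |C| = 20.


Plotkin bound M ≤ 12; given |C| = 20 > bound (violated).

Check applicability: 2d = 26, n = 24.
2d − n = 2 > 0, so Plotkin applies.
Compute d/(2d−n) = 13/2 ≈ 6.5000.
⌊d/(2d−n)⌋ = 6.
Plotkin bound: M ≤ 2·6 = 12.
Given |C| = 20, check: VIOLATED.
This |C| is above the Plotkin bound, so no binary code with n = 24, d = 13 and 20 codewords exists.


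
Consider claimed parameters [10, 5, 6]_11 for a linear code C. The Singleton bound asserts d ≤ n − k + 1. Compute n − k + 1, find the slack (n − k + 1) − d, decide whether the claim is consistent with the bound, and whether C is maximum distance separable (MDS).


Singleton RHS = n − k + 1 = 6, slack = 0, bound satisfied, MDS.

Singleton bound: d ≤ n − k + 1.
Here n = 10, k = 5, so n − k + 1 = 6.
Given d = 6, check d ≤ 6: YES.
Slack = (n − k + 1) − d = 0.
The code is MDS (slack = 0).
Description: the claimed parameters are [10, 5, 6]_11; such a code would be MDS (meets Singleton bound).


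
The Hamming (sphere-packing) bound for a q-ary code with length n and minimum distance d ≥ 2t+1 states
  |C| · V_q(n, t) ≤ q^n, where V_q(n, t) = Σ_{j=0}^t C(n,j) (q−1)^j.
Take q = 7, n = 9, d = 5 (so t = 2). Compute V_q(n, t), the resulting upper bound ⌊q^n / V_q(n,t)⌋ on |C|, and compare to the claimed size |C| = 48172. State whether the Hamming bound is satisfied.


V_q(n, t) = 1351, q^n = 40353607, Hamming bound = 29869, |C| = 48172 > bound (violated).

Step 1: Compute V_q(n, t) = Σ_{j=0}^2 C(n, j) (q−1)^j.
  j = 0: C(9,0)·(6)^0 = 1·1 = 1.
  j = 1: C(9,1)·(6)^1 = 9·6 = 54.
  j = 2: C(9,2)·(6)^2 = 36·36 = 1296.
  V_q(n, t) = 1 + 54 + 1296 = 1351.
Step 2: q^n = 7^9 = 40353607.
Step 3: Hamming bound ⌊q^n / V_q(n,t)⌋ = ⌊40353607/1351⌋ = 29869.
Step 4: Compare |C| = 48172 to 29869: violated.
The claimed |C| lies above the Hamming bound, so no 7-ary code of length 9 with d ≥ 5 can have 48172 codewords.


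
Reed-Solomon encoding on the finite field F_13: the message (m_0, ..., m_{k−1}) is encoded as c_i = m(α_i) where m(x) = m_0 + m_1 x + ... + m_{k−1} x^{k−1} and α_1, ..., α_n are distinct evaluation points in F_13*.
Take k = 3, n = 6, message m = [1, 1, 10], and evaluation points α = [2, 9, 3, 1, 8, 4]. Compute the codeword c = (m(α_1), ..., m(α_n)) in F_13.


c = [4, 1, 3, 12, 12, 9]

Message polynomial: m(x) = 1 + 1·x + 10·x^2 (mod 13).
For each evaluation point α_i, compute m(α_i) mod 13:
  α_1 = 2: Horner steps 10 → 8 → 4, so m(2) = 4.
  α_2 = 9: Horner steps 10 → 0 → 1, so m(9) = 1.
  α_3 = 3: Horner steps 10 → 5 → 3, so m(3) = 3.
  α_4 = 1: Horner steps 10 → 11 → 12, so m(1) = 12.
  α_5 = 8: Horner steps 10 → 3 → 12, so m(8) = 12.
  α_6 = 4: Horner steps 10 → 2 → 9, so m(4) = 9.
Codeword c = [4, 1, 3, 12, 12, 9] ∈ F_13^6.


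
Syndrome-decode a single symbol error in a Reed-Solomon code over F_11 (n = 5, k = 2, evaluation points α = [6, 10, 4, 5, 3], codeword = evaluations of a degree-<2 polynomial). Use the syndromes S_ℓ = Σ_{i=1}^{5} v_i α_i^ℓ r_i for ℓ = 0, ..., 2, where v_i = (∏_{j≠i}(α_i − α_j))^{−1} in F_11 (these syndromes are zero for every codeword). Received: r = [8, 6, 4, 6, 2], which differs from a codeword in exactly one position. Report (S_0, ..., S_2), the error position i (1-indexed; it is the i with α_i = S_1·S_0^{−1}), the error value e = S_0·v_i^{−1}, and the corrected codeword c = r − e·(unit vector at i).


S = (3, 8, 3), error at position 2, error magnitude e = 1, c = [8, 5, 4, 6, 2].

Step 1: column multipliers v_i = (∏_{j≠i}(α_i − α_j))^{−1} mod 11.
  i = 1 (α = 6): (6−10)(6−4)(6−5)(6−3) = (−4)·2·1·3 = −24 ≡ 9, so v_1 = 9^{−1} = 5 (mod 11).
  i = 2 (α = 10): (10−6)(10−4)(10−5)(10−3) = 4·6·5·7 = 840 ≡ 4, so v_2 = 4^{−1} = 3 (mod 11).
  i = 3 (α = 4): (4−6)(4−10)(4−5)(4−3) = (−2)·(−6)·(−1)·1 = −12 ≡ 10, so v_3 = 10^{−1} = 10 (mod 11).
  i = 4 (α = 5): (5−6)(5−10)(5−4)(5−3) = (−1)·(−5)·1·2 = 10 ≡ 10, so v_4 = 10^{−1} = 10 (mod 11).
  i = 5 (α = 3): (3−6)(3−10)(3−4)(3−5) = (−3)·(−7)·(−1)·(−2) = 42 ≡ 9, so v_5 = 9^{−1} = 5 (mod 11).
  v = [5, 3, 10, 10, 5].
Step 2: syndromes of r = [8, 6, 4, 6, 2] (all sums mod 11).
  S_0 = Σ v_i r_i = 5·8 + 3·6 + 10·4 + 10·6 + 5·2 = 168 ≡ 3.
  S_1 = Σ v_i α_i r_i = 5·6·8 + 3·10·6 + 10·4·4 + 10·5·6 + 5·3·2 = 910 ≡ 8.
  α_i^2 mod 11 = [3, 1, 5, 3, 9].
  S_2 = Σ v_i α_i^2 r_i = 5·3·8 + 3·1·6 + 10·5·4 + 10·3·6 + 5·9·2 = 608 ≡ 3.
  S = (3, 8, 3) ≠ 0, so r is not a codeword (an error is present).
Step 3: locate the error. For a single error e at position i, S_ℓ = v_i·e·α_i^ℓ, so α_err = S_1/S_0.
  S_0^{−1} = 3^{−1} = 4 (mod 11), so α_err = 8·4 = 32 ≡ 10 = α_2. Error position i = 2.
  Consistency check: S_2/S_1 = 3·7 = 21 ≡ 10 = α_err ✓ (single-error assumption holds).
Step 4: error magnitude e = S_0/v_2 = S_0·∏_{j≠2}(α_2 − α_j) = 3·4 = 12 ≡ 1 (mod 11).
Step 5: correct position 2: c_2 = r_2 − e = 6 − 1 ≡ 5 (mod 11). Hence c = [8, 5, 4, 6, 2].
  Check: interpolating c through the α_i gives m(x) = 7 + 2·x (degree < 2) with m(α_i) = c_i for every i, so c is indeed a codeword.


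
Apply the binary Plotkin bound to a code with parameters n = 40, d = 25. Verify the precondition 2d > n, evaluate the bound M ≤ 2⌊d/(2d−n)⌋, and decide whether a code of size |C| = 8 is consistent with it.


Plotkin bound M ≤ 4; given |C| = 8 > bound (violated).

Check applicability: 2d = 50, n = 40.
2d − n = 10 > 0, so Plotkin applies.
Compute d/(2d−n) = 25/10 ≈ 2.5000.
⌊d/(2d−n)⌋ = 2.
Plotkin bound: M ≤ 2·2 = 4.
Given |C| = 8, check: VIOLATED.
This |C| is above the Plotkin bound, so no binary code with n = 40, d = 25 and 8 codewords exists.


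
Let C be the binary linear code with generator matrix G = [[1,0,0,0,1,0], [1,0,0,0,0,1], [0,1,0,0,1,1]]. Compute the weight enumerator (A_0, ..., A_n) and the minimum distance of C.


Weight distribution: A_0 = 1, A_1 = 1, A_2 = 3, A_3 = 3. Minimum distance d = 1.

Enumerate all 2^3 = 8 messages m ∈ F_2^3.
For each, compute codeword c = mG in F_2^6, then tally its weight.
  m = 000 → c = 000000, weight = 0.
  m = 100 → c = 100010, weight = 2.
  m = 010 → c = 100001, weight = 2.
  m = 110 → c = 000011, weight = 2.
  m = 001 → c = 010011, weight = 3.
  m = 101 → c = 110001, weight = 3.
  m = 011 → c = 110010, weight = 3.
  m = 111 → c = 010000, weight = 1.
Tally weights:
  weight 0: 1 codewords.
  weight 1: 1 codewords.
  weight 2: 3 codewords.
  weight 3: 3 codewords.
Minimum distance d = smallest w > 0 with A_w > 0 = 1.
Sanity: Σ A_w = 8 = 2^3 = 8 ✓.


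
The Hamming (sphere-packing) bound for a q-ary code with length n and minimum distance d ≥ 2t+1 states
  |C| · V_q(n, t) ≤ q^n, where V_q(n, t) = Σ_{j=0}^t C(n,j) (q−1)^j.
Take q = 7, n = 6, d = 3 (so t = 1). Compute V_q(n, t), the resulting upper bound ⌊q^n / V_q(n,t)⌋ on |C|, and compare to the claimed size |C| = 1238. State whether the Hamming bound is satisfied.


V_q(n, t) = 37, q^n = 117649, Hamming bound = 3179, |C| = 1238 ≤ bound (satisfied).

Step 1: Compute V_q(n, t) = Σ_{j=0}^1 C(n, j) (q−1)^j.
  j = 0: C(6,0)·(6)^0 = 1·1 = 1.
  j = 1: C(6,1)·(6)^1 = 6·6 = 36.
  V_q(n, t) = 1 + 36 = 37.
Step 2: q^n = 7^6 = 117649.
Step 3: Hamming bound ⌊q^n / V_q(n,t)⌋ = ⌊117649/37⌋ = 3179.
Step 4: Compare |C| = 1238 to 3179: satisfied.
The claimed |C| lies below the Hamming bound.


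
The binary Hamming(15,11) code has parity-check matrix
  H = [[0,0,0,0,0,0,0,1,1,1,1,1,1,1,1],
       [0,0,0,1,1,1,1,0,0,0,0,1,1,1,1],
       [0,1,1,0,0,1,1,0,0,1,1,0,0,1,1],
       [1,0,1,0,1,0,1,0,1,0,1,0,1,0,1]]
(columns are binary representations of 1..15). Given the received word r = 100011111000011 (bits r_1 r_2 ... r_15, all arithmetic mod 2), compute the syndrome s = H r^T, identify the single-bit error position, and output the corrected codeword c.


s = (0, 1, 0, 1)^T, error position = 5, corrected codeword c = 100001111000011

Compute s = H r^T mod 2 one row at a time:
  s_1 = 1 + 1 + 0 + 0 + 0 + 0 + 1 + 1 = 4 ≡ 0 (mod 2).
  s_2 = 0 + 1 + 1 + 1 + 0 + 0 + 1 + 1 = 5 ≡ 1 (mod 2).
  s_3 = 0 + 0 + 1 + 1 + 0 + 0 + 1 + 1 = 4 ≡ 0 (mod 2).
  s_4 = 1 + 0 + 1 + 1 + 1 + 0 + 0 + 1 = 5 ≡ 1 (mod 2).
s = (0, 1, 0, 1)^T — this equals column 5 of H (binary 0101), so error is at position 5.
Correct: flip bit 5 of r = 100011111000011 to get c = 100001111000011.


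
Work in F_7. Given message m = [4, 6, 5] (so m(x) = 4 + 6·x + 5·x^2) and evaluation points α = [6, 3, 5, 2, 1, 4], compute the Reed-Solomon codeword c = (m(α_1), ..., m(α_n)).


c = [3, 4, 5, 1, 1, 3]

Message polynomial: m(x) = 4 + 6·x + 5·x^2 (mod 7).
For each evaluation point α_i, compute m(α_i) mod 7:
  α_1 = 6: Horner steps 5 → 1 → 3, so m(6) = 3.
  α_2 = 3: Horner steps 5 → 0 → 4, so m(3) = 4.
  α_3 = 5: Horner steps 5 → 3 → 5, so m(5) = 5.
  α_4 = 2: Horner steps 5 → 2 → 1, so m(2) = 1.
  α_5 = 1: Horner steps 5 → 4 → 1, so m(1) = 1.
  α_6 = 4: Horner steps 5 → 5 → 3, so m(4) = 3.
Codeword c = [3, 4, 5, 1, 1, 3] ∈ F_7^6.


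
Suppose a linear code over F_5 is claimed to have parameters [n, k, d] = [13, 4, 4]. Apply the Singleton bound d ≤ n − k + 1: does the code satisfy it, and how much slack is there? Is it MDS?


Singleton RHS = n − k + 1 = 10, slack = 6, bound satisfied, not MDS.

Singleton bound: d ≤ n − k + 1.
Here n = 13, k = 4, so n − k + 1 = 10.
Given d = 4, check d ≤ 10: YES.
Slack = (n − k + 1) − d = 6.
The code is NOT MDS (slack = 6 > 0).
Description: the claimed parameters are [13, 4, 4]_5; such a code would be non-MDS.


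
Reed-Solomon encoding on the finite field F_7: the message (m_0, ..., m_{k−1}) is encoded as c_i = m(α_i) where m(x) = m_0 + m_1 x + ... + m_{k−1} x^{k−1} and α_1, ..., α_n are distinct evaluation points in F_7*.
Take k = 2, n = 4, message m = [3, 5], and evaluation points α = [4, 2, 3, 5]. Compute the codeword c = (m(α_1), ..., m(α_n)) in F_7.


c = [2, 6, 4, 0]

Message polynomial: m(x) = 3 + 5·x (mod 7).
For each evaluation point α_i, compute m(α_i) mod 7:
  α_1 = 4: Horner steps 5 → 2, so m(4) = 2.
  α_2 = 2: Horner steps 5 → 6, so m(2) = 6.
  α_3 = 3: Horner steps 5 → 4, so m(3) = 4.
  α_4 = 5: Horner steps 5 → 0, so m(5) = 0.
Codeword c = [2, 6, 4, 0] ∈ F_7^4.


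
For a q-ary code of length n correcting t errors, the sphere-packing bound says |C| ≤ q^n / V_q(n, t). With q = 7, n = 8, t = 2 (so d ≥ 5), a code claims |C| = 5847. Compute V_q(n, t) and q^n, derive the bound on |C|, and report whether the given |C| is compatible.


V_q(n, t) = 1057, q^n = 5764801, Hamming bound = 5453, |C| = 5847 > bound (violated).

Step 1: Compute V_q(n, t) = Σ_{j=0}^2 C(n, j) (q−1)^j.
  j = 0: C(8,0)·(6)^0 = 1·1 = 1.
  j = 1: C(8,1)·(6)^1 = 8·6 = 48.
  j = 2: C(8,2)·(6)^2 = 28·36 = 1008.
  V_q(n, t) = 1 + 48 + 1008 = 1057.
Step 2: q^n = 7^8 = 5764801.
Step 3: Hamming bound ⌊q^n / V_q(n,t)⌋ = ⌊5764801/1057⌋ = 5453.
Step 4: Compare |C| = 5847 to 5453: violated.
The claimed |C| lies above the Hamming bound, so no 7-ary code of length 8 with d ≥ 5 can have 5847 codewords.


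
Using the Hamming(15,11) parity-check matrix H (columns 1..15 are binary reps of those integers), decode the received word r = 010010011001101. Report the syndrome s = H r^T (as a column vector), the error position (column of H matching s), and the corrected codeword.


s = (1, 0, 0, 0)^T, error position = 8, corrected codeword c = 010010001001101

Compute s = H r^T mod 2 one row at a time:
  s_1 = 1 + 1 + 0 + 0 + 1 + 1 + 0 + 1 = 5 ≡ 1 (mod 2).
  s_2 = 0 + 1 + 0 + 0 + 1 + 1 + 0 + 1 = 4 ≡ 0 (mod 2).
  s_3 = 1 + 0 + 0 + 0 + 0 + 0 + 0 + 1 = 2 ≡ 0 (mod 2).
  s_4 = 0 + 0 + 1 + 0 + 1 + 0 + 1 + 1 = 4 ≡ 0 (mod 2).
s = (1, 0, 0, 0)^T — this equals column 8 of H (binary 1000), so error is at position 8.
Correct: flip bit 8 of r = 010010011001101 to get c = 010010001001101.


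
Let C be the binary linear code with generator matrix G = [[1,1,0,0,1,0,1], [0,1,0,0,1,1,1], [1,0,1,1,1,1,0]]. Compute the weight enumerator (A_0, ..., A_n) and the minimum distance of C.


Weight distribution: A_0 = 1, A_2 = 1, A_3 = 1, A_4 = 2, A_5 = 3. Minimum distance d = 2.

Enumerate all 2^3 = 8 messages m ∈ F_2^3.
For each, compute codeword c = mG in F_2^7, then tally its weight.
  m = 000 → c = 0000000, weight = 0.
  m = 100 → c = 1100101, weight = 4.
  m = 010 → c = 0100111, weight = 4.
  m = 110 → c = 1000010, weight = 2.
  m = 001 → c = 1011110, weight = 5.
  m = 101 → c = 0111011, weight = 5.
  m = 011 → c = 1111001, weight = 5.
  m = 111 → c = 0011100, weight = 3.
Tally weights:
  weight 0: 1 codewords.
  weight 2: 1 codewords.
  weight 3: 1 codewords.
  weight 4: 2 codewords.
  weight 5: 3 codewords.
Minimum distance d = smallest w > 0 with A_w > 0 = 2.
Sanity: Σ A_w = 8 = 2^3 = 8 ✓.


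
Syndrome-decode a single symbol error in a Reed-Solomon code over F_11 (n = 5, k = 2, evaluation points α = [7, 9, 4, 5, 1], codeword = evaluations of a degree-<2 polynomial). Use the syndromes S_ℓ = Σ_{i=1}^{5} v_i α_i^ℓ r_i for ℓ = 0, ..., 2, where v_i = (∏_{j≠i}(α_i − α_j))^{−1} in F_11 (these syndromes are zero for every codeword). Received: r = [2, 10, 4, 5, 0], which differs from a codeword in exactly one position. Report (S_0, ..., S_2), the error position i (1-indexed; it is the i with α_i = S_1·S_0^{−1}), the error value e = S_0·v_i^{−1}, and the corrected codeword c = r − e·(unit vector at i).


S = (8, 10, 7), error at position 3, error magnitude e = 3, c = [2, 10, 1, 5, 0].

Step 1: column multipliers v_i = (∏_{j≠i}(α_i − α_j))^{−1} mod 11.
  i = 1 (α = 7): (7−9)(7−4)(7−5)(7−1) = (−2)·3·2·6 = −72 ≡ 5, so v_1 = 5^{−1} = 9 (mod 11).
  i = 2 (α = 9): (9−7)(9−4)(9−5)(9−1) = 2·5·4·8 = 320 ≡ 1, so v_2 = 1^{−1} = 1 (mod 11).
  i = 3 (α = 4): (4−7)(4−9)(4−5)(4−1) = (−3)·(−5)·(−1)·3 = −45 ≡ 10, so v_3 = 10^{−1} = 10 (mod 11).
  i = 4 (α = 5): (5−7)(5−9)(5−4)(5−1) = (−2)·(−4)·1·4 = 32 ≡ 10, so v_4 = 10^{−1} = 10 (mod 11).
  i = 5 (α = 1): (1−7)(1−9)(1−4)(1−5) = (−6)·(−8)·(−3)·(−4) = 576 ≡ 4, so v_5 = 4^{−1} = 3 (mod 11).
  v = [9, 1, 10, 10, 3].
Step 2: syndromes of r = [2, 10, 4, 5, 0] (all sums mod 11).
  S_0 = Σ v_i r_i = 9·2 + 1·10 + 10·4 + 10·5 + 3·0 = 118 ≡ 8.
  S_1 = Σ v_i α_i r_i = 9·7·2 + 1·9·10 + 10·4·4 + 10·5·5 + 3·1·0 = 626 ≡ 10.
  α_i^2 mod 11 = [5, 4, 5, 3, 1].
  S_2 = Σ v_i α_i^2 r_i = 9·5·2 + 1·4·10 + 10·5·4 + 10·3·5 + 3·1·0 = 480 ≡ 7.
  S = (8, 10, 7) ≠ 0, so r is not a codeword (an error is present).
Step 3: locate the error. For a single error e at position i, S_ℓ = v_i·e·α_i^ℓ, so α_err = S_1/S_0.
  S_0^{−1} = 8^{−1} = 7 (mod 11), so α_err = 10·7 = 70 ≡ 4 = α_3. Error position i = 3.
  Consistency check: S_2/S_1 = 7·10 = 70 ≡ 4 = α_err ✓ (single-error assumption holds).
Step 4: error magnitude e = S_0/v_3 = S_0·∏_{j≠3}(α_3 − α_j) = 8·10 = 80 ≡ 3 (mod 11).
Step 5: correct position 3: c_3 = r_3 − e = 4 − 3 ≡ 1 (mod 11). Hence c = [2, 10, 1, 5, 0].
  Check: interpolating c through the α_i gives m(x) = 7 + 4·x (degree < 2) with m(α_i) = c_i for every i, so c is indeed a codeword.


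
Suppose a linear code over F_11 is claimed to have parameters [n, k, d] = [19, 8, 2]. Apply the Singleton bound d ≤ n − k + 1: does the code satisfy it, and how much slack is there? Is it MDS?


Singleton RHS = n − k + 1 = 12, slack = 10, bound satisfied, not MDS.

Singleton bound: d ≤ n − k + 1.
Here n = 19, k = 8, so n − k + 1 = 12.
Given d = 2, check d ≤ 12: YES.
Slack = (n − k + 1) − d = 10.
The code is NOT MDS (slack = 10 > 0).
Description: the claimed parameters are [19, 8, 2]_11; such a code would be non-MDS.


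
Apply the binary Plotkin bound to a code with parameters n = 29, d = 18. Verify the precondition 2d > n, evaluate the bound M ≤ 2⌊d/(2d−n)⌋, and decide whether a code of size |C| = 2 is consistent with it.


Plotkin bound M ≤ 4; given |C| = 2 ≤ bound (satisfied).

Check applicability: 2d = 36, n = 29.
2d − n = 7 > 0, so Plotkin applies.
Compute d/(2d−n) = 18/7 ≈ 2.5714.
⌊d/(2d−n)⌋ = 2.
Plotkin bound: M ≤ 2·2 = 4.
Given |C| = 2, check: satisfied.
This |C| is below the Plotkin bound.


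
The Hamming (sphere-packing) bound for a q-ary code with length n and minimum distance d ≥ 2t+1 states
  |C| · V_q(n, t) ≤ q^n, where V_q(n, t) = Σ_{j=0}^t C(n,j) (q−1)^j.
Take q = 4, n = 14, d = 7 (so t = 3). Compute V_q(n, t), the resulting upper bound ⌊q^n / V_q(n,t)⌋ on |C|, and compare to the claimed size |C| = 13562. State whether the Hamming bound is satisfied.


V_q(n, t) = 10690, q^n = 268435456, Hamming bound = 25110, |C| = 13562 ≤ bound (satisfied).

Step 1: Compute V_q(n, t) = Σ_{j=0}^3 C(n, j) (q−1)^j.
  j = 0: C(14,0)·(3)^0 = 1·1 = 1.
  j = 1: C(14,1)·(3)^1 = 14·3 = 42.
  j = 2: C(14,2)·(3)^2 = 91·9 = 819.
  j = 3: C(14,3)·(3)^3 = 364·27 = 9828.
  V_q(n, t) = 1 + 42 + 819 + 9828 = 10690.
Step 2: q^n = 4^14 = 268435456.
Step 3: Hamming bound ⌊q^n / V_q(n,t)⌋ = ⌊268435456/10690⌋ = 25110.
Step 4: Compare |C| = 13562 to 25110: satisfied.
The claimed |C| lies below the Hamming bound.


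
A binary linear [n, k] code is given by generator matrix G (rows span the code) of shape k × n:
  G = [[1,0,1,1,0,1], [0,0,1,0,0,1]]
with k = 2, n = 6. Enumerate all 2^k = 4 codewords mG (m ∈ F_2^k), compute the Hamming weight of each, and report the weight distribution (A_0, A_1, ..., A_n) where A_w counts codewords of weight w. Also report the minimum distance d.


Weight distribution: A_0 = 1, A_2 = 2, A_4 = 1. Minimum distance d = 2.

Enumerate all 2^2 = 4 messages m ∈ F_2^2.
For each, compute codeword c = mG in F_2^6, then tally its weight.
  m = 00 → c = 000000, weight = 0.
  m = 10 → c = 101101, weight = 4.
  m = 01 → c = 001001, weight = 2.
  m = 11 → c = 100100, weight = 2.
Tally weights:
  weight 0: 1 codewords.
  weight 2: 2 codewords.
  weight 4: 1 codewords.
Minimum distance d = smallest w > 0 with A_w > 0 = 2.
Sanity: Σ A_w = 4 = 2^2 = 4 ✓.


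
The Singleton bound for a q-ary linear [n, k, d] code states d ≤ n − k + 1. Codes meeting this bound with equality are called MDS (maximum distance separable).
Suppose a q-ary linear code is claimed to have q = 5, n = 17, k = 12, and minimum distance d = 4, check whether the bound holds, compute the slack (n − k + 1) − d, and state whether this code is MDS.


Singleton RHS = n − k + 1 = 6, slack = 2, bound satisfied, not MDS.

Singleton bound: d ≤ n − k + 1.
Here n = 17, k = 12, so n − k + 1 = 6.
Given d = 4, check d ≤ 6: YES.
Slack = (n − k + 1) − d = 2.
The code is NOT MDS (slack = 2 > 0).
Description: the claimed parameters are [17, 12, 4]_5; such a code would be non-MDS.


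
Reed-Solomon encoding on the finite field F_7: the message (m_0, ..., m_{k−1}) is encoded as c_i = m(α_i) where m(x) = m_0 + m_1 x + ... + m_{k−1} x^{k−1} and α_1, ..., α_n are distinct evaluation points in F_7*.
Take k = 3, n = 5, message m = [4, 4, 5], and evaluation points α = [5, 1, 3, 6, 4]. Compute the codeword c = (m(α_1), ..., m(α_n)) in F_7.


c = [2, 6, 5, 5, 2]

Message polynomial: m(x) = 4 + 4·x + 5·x^2 (mod 7).
For each evaluation point α_i, compute m(α_i) mod 7:
  α_1 = 5: Horner steps 5 → 1 → 2, so m(5) = 2.
  α_2 = 1: Horner steps 5 → 2 → 6, so m(1) = 6.
  α_3 = 3: Horner steps 5 → 5 → 5, so m(3) = 5.
  α_4 = 6: Horner steps 5 → 6 → 5, so m(6) = 5.
  α_5 = 4: Horner steps 5 → 3 → 2, so m(4) = 2.
Codeword c = [2, 6, 5, 5, 2] ∈ F_7^5.


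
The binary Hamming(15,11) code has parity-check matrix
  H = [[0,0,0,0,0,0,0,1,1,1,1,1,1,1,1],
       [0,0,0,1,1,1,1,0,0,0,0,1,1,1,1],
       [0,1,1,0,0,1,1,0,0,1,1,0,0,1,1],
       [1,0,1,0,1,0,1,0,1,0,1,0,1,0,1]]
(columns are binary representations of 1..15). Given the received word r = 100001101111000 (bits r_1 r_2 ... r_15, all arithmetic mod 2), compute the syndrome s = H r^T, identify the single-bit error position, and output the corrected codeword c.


s = (0, 1, 0, 0)^T, error position = 4, corrected codeword c = 100101101111000

Compute s = H r^T mod 2 one row at a time:
  s_1 = 0 + 1 + 1 + 1 + 1 + 0 + 0 + 0 = 4 ≡ 0 (mod 2).
  s_2 = 0 + 0 + 1 + 1 + 1 + 0 + 0 + 0 = 3 ≡ 1 (mod 2).
  s_3 = 0 + 0 + 1 + 1 + 1 + 1 + 0 + 0 = 4 ≡ 0 (mod 2).
  s_4 = 1 + 0 + 0 + 1 + 1 + 1 + 0 + 0 = 4 ≡ 0 (mod 2).
s = (0, 1, 0, 0)^T — this equals column 4 of H (binary 0100), so error is at position 4.
Correct: flip bit 4 of r = 100001101111000 to get c = 100101101111000.
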